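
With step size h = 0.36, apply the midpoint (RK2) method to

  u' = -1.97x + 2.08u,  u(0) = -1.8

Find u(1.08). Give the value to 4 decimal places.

-17.3650

Midpoint: k1 = f(x_n, u_n); k2 = f(x_n + h/2, u_n + (h/2)·k1); u_{n+1} = u_n + h·k2.
x=0.000000, u=-1.800000:
  k1 = f(0.000000, -1.800000) = -3.744000
  k2 = f(0.180000, -2.473920) = -5.500354
  u ← -1.800000 + 0.36·(-5.500354) = -3.780127
x=0.360000, u=-3.780127:
  k1 = f(0.360000, -3.780127) = -8.571865
  k2 = f(0.540000, -5.323063) = -12.135771
  u ← -3.780127 + 0.36·(-12.135771) = -8.149005
x=0.720000, u=-8.149005:
  k1 = f(0.720000, -8.149005) = -18.368330
  k2 = f(0.900000, -11.455304) = -25.600033
  u ← -8.149005 + 0.36·(-25.600033) = -17.365017
u(1.08) ≈ -17.3650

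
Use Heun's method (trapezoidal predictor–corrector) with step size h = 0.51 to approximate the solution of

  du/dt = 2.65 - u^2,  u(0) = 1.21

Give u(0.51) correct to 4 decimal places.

Heun: k1 = f(t_n, u_n); k2 = f(t_n + h, u_n + h·k1); u_{n+1} = u_n + (h/2)·(k1 + k2).
t=0.000000, u=1.210000:
  k1 = f(0.000000, 1.210000) = 1.185900
  k2 = f(0.510000, 1.814809) = -0.643532
  u ← 1.210000 + (0.51/2)·(1.185900 + (-0.643532)) = 1.348304
u(0.51) ≈ 1.3483

1.3483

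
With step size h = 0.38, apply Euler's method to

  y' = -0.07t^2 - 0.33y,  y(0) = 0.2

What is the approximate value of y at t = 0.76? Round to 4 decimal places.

Euler: y_{n+1} = y_n + h·f(t_n, y_n).
t=0.000000, y=0.200000: f=-0.066000 → y ← 0.200000 + 0.38·(-0.066000) = 0.174920
t=0.380000, y=0.174920: f=-0.067832 → y ← 0.174920 + 0.38·(-0.067832) = 0.149144
y(0.76) ≈ 0.1491

0.1491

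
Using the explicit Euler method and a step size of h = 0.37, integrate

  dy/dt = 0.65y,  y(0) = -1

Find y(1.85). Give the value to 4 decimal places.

Euler: y_{n+1} = y_n + h·f(t_n, y_n).
t=0.000000, y=-1.000000: f=-0.650000 → y ← -1.000000 + 0.37·(-0.650000) = -1.240500
t=0.370000, y=-1.240500: f=-0.806325 → y ← -1.240500 + 0.37·(-0.806325) = -1.538840
t=0.740000, y=-1.538840: f=-1.000246 → y ← -1.538840 + 0.37·(-1.000246) = -1.908931
t=1.110000, y=-1.908931: f=-1.240805 → y ← -1.908931 + 0.37·(-1.240805) = -2.368029
t=1.480000, y=-2.368029: f=-1.539219 → y ← -2.368029 + 0.37·(-1.539219) = -2.937540
y(1.85) ≈ -2.9375

-2.9375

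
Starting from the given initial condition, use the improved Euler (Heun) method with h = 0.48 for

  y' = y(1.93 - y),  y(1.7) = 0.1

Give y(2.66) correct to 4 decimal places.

0.4618

Heun: k1 = f(x_n, y_n); k2 = f(x_n + h, y_n + h·k1); y_{n+1} = y_n + (h/2)·(k1 + k2).
x=1.700000, y=0.100000:
  k1 = f(1.700000, 0.100000) = 0.183000
  k2 = f(2.180000, 0.187840) = 0.327247
  y ← 0.100000 + (0.48/2)·(0.183000 + 0.327247) = 0.222459
x=2.180000, y=0.222459:
  k1 = f(2.180000, 0.222459) = 0.379858
  k2 = f(2.660000, 0.404791) = 0.617391
  y ← 0.222459 + (0.48/2)·(0.379858 + 0.617391) = 0.461799
y(2.66) ≈ 0.4618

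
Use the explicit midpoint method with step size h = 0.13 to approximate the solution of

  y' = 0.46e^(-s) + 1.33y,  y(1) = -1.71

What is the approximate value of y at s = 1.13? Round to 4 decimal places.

-2.0087

Midpoint: k1 = f(s_n, y_n); k2 = f(s_n + h/2, y_n + (h/2)·k1); y_{n+1} = y_n + h·k2.
s=1.000000, y=-1.710000:
  k1 = f(1.000000, -1.710000) = -2.105075
  k2 = f(1.065000, -1.846830) = -2.297709
  y ← -1.710000 + 0.13·(-2.297709) = -2.008702
y(1.13) ≈ -2.0087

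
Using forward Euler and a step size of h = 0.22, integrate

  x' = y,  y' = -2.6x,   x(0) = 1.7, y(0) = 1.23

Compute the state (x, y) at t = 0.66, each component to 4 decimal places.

1.8360, -2.0292

Euler on (x,y): x_{n+1} = x_n + h·x', y_{n+1} = y_n + h·y'.
0.000000: (1.700000, 1.230000); f=(1.230000, -4.420000) → (1.970600, 0.257600)
0.220000: (1.970600, 0.257600); f=(0.257600, -5.123560) → (2.027272, -0.869583)
0.440000: (2.027272, -0.869583); f=(-0.869583, -5.270907) → (1.835964, -2.029183)
(x(0.66), y(0.66)) ≈ (1.8360, -2.0292)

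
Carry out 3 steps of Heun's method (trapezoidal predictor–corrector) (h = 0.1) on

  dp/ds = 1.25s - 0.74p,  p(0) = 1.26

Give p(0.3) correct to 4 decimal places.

Heun: k1 = f(s_n, p_n); k2 = f(s_n + h, p_n + h·k1); p_{n+1} = p_n + (h/2)·(k1 + k2).
s=0.000000, p=1.260000:
  k1 = f(0.000000, 1.260000) = -0.932400
  k2 = f(0.100000, 1.166760) = -0.738402
  p ← 1.260000 + (0.1/2)·(-0.932400 + (-0.738402)) = 1.176460
s=0.100000, p=1.176460:
  k1 = f(0.100000, 1.176460) = -0.745580
  k2 = f(0.200000, 1.101902) = -0.565407
  p ← 1.176460 + (0.1/2)·(-0.745580 + (-0.565407)) = 1.110910
s=0.200000, p=1.110910:
  k1 = f(0.200000, 1.110910) = -0.572074
  k2 = f(0.300000, 1.053703) = -0.404740
  p ← 1.110910 + (0.1/2)·(-0.572074 + (-0.404740)) = 1.062070
p(0.3) ≈ 1.0621

1.0621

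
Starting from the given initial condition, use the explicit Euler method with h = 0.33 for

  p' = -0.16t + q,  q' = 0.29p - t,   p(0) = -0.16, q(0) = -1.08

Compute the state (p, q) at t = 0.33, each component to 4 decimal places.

-0.5164, -1.0953

Euler on (p,q): p_{n+1} = p_n + h·p', q_{n+1} = q_n + h·q'.
0.000000: (-0.160000, -1.080000); f=(-1.080000, -0.046400) → (-0.516400, -1.095312)
(p(0.33), q(0.33)) ≈ (-0.5164, -1.0953)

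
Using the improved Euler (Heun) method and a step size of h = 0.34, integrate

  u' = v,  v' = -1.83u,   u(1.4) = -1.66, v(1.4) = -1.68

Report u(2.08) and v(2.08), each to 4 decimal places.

-1.9978, 0.8592

Heun on (u,v): k1 = f(x_n, state_n); k2 = f(x_n + h, state_n + h·k1); state_{n+1} = state_n + (h/2)·(k1 + k2).
1.400000: (-1.660000, -1.680000)
  k1 = (-1.680000, 3.037800)
  predictor → (-2.231200, -0.647148)
  k2 = (-0.647148, 4.083096)
  → (-2.055615, -0.469448)
1.740000: (-2.055615, -0.469448)
  k1 = (-0.469448, 3.761776)
  predictor → (-2.215227, 0.809556)
  k2 = (0.809556, 4.053866)
  → (-1.997797, 0.859211)
(u(2.08), v(2.08)) ≈ (-1.9978, 0.8592)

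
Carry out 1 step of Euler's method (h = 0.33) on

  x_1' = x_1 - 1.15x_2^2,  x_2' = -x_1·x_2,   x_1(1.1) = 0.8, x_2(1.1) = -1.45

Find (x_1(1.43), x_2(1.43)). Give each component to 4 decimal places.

Euler on (x_1,x_2): x_1_{n+1} = x_1_n + h·x_1', x_2_{n+1} = x_2_n + h·x_2'.
1.100000: (0.800000, -1.450000); f=(-1.617875, 1.160000) → (0.266101, -1.067200)
(x_1(1.43), x_2(1.43)) ≈ (0.2661, -1.0672)

0.2661, -1.0672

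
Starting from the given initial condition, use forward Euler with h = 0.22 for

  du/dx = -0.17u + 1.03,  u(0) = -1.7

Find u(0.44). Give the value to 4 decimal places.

Euler: u_{n+1} = u_n + h·f(x_n, u_n).
x=0.000000, u=-1.700000: f=1.319000 → u ← -1.700000 + 0.22·1.319000 = -1.409820
x=0.220000, u=-1.409820: f=1.269669 → u ← -1.409820 + 0.22·1.269669 = -1.130493
u(0.44) ≈ -1.1305

-1.1305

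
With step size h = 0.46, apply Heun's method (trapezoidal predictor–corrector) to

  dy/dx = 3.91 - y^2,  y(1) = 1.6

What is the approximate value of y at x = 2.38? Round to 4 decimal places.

1.7771

Heun: k1 = f(x_n, y_n); k2 = f(x_n + h, y_n + h·k1); y_{n+1} = y_n + (h/2)·(k1 + k2).
x=1.000000, y=1.600000:
  k1 = f(1.000000, 1.600000) = 1.350000
  k2 = f(1.460000, 2.221000) = -1.022841
  y ← 1.600000 + (0.46/2)·(1.350000 + (-1.022841)) = 1.675247
x=1.460000, y=1.675247:
  k1 = f(1.460000, 1.675247) = 1.103549
  k2 = f(1.920000, 2.182879) = -0.854961
  y ← 1.675247 + (0.46/2)·(1.103549 + (-0.854961)) = 1.732422
x=1.920000, y=1.732422:
  k1 = f(1.920000, 1.732422) = 0.908715
  k2 = f(2.380000, 2.150431) = -0.714352
  y ← 1.732422 + (0.46/2)·(0.908715 + (-0.714352)) = 1.777125
y(2.38) ≈ 1.7771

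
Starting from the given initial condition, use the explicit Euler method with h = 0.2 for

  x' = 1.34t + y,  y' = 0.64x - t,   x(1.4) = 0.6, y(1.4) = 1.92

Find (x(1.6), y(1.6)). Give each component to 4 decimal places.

Euler on (x,y): x_{n+1} = x_n + h·x', y_{n+1} = y_n + h·y'.
1.400000: (0.600000, 1.920000); f=(3.796000, -1.016000) → (1.359200, 1.716800)
(x(1.6), y(1.6)) ≈ (1.3592, 1.7168)

1.3592, 1.7168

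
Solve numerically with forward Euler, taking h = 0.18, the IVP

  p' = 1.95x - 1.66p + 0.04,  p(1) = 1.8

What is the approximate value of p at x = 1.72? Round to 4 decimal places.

Euler: p_{n+1} = p_n + h·f(x_n, p_n).
x=1.000000, p=1.800000: f=-0.998000 → p ← 1.800000 + 0.18·(-0.998000) = 1.620360
x=1.180000, p=1.620360: f=-0.348798 → p ← 1.620360 + 0.18·(-0.348798) = 1.557576
x=1.360000, p=1.557576: f=0.106423 → p ← 1.557576 + 0.18·0.106423 = 1.576733
x=1.540000, p=1.576733: f=0.425624 → p ← 1.576733 + 0.18·0.425624 = 1.653345
p(1.72) ≈ 1.6533

1.6533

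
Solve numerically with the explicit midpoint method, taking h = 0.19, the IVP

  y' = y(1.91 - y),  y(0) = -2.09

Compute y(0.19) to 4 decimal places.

-4.7172

Midpoint: k1 = f(x_n, y_n); k2 = f(x_n + h/2, y_n + (h/2)·k1); y_{n+1} = y_n + h·k2.
x=0.000000, y=-2.090000:
  k1 = f(0.000000, -2.090000) = -8.360000
  k2 = f(0.095000, -2.884200) = -13.827432
  y ← -2.090000 + 0.19·(-13.827432) = -4.717212
y(0.19) ≈ -4.7172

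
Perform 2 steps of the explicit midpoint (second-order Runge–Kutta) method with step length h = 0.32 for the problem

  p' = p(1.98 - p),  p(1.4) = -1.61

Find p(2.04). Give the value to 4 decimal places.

-53.9987

Midpoint: k1 = f(s_n, p_n); k2 = f(s_n + h/2, p_n + (h/2)·k1); p_{n+1} = p_n + h·k2.
s=1.400000, p=-1.610000:
  k1 = f(1.400000, -1.610000) = -5.779900
  k2 = f(1.560000, -2.534784) = -11.444002
  p ← -1.610000 + 0.32·(-11.444002) = -5.272081
s=1.720000, p=-5.272081:
  k1 = f(1.720000, -5.272081) = -38.233555
  k2 = f(1.880000, -11.389450) = -152.270670
  p ← -5.272081 + 0.32·(-152.270670) = -53.998695
p(2.04) ≈ -53.9987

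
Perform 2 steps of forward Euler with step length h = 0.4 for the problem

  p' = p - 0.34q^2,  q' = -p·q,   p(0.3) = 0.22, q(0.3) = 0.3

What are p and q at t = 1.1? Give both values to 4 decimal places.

0.4039, 0.2412

Euler on (p,q): p_{n+1} = p_n + h·p', q_{n+1} = q_n + h·q'.
0.300000: (0.220000, 0.300000); f=(0.189400, -0.066000) → (0.295760, 0.273600)
0.700000: (0.295760, 0.273600); f=(0.270309, -0.080920) → (0.403883, 0.241232)
(p(1.1), q(1.1)) ≈ (0.4039, 0.2412)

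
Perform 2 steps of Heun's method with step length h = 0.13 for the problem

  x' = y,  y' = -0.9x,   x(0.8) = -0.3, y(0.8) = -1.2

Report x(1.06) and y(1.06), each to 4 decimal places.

Heun on (x,y): k1 = f(t_n, state_n); k2 = f(t_n + h, state_n + h·k1); state_{n+1} = state_n + (h/2)·(k1 + k2).
0.800000: (-0.300000, -1.200000)
  k1 = (-1.200000, 0.270000)
  predictor → (-0.456000, -1.164900)
  k2 = (-1.164900, 0.410400)
  → (-0.453719, -1.155774)
0.930000: (-0.453719, -1.155774)
  k1 = (-1.155774, 0.408347)
  predictor → (-0.603969, -1.102689)
  k2 = (-1.102689, 0.543572)
  → (-0.600519, -1.093899)
(x(1.06), y(1.06)) ≈ (-0.6005, -1.0939)

-0.6005, -1.0939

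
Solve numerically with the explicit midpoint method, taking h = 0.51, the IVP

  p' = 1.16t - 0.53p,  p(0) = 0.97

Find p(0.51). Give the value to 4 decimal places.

0.8941

Midpoint: k1 = f(t_n, p_n); k2 = f(t_n + h/2, p_n + (h/2)·k1); p_{n+1} = p_n + h·k2.
t=0.000000, p=0.970000:
  k1 = f(0.000000, 0.970000) = -0.514100
  k2 = f(0.255000, 0.838904) = -0.148819
  p ← 0.970000 + 0.51·(-0.148819) = 0.894102
p(0.51) ≈ 0.8941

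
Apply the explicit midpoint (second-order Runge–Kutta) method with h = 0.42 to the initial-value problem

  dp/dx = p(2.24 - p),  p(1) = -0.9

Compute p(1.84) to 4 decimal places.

-30.2287

Midpoint: k1 = f(x_n, p_n); k2 = f(x_n + h/2, p_n + (h/2)·k1); p_{n+1} = p_n + h·k2.
x=1.000000, p=-0.900000:
  k1 = f(1.000000, -0.900000) = -2.826000
  k2 = f(1.210000, -1.493460) = -5.575773
  p ← -0.900000 + 0.42·(-5.575773) = -3.241825
x=1.420000, p=-3.241825:
  k1 = f(1.420000, -3.241825) = -17.771115
  k2 = f(1.630000, -6.973759) = -64.254533
  p ← -3.241825 + 0.42·(-64.254533) = -30.228729
p(1.84) ≈ -30.2287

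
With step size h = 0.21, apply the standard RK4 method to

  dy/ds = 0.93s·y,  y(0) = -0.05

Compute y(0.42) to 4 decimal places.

-0.0543

RK4: k1 = f(s_n, y_n); k2 = f(s_n + h/2, y_n + (h/2)·k1); k3 = f(s_n + h/2, y_n + (h/2)·k2); k4 = f(s_n + h, y_n + h·k3); y_{n+1} = y_n + (h/6)·(k1 + 2k2 + 2k3 + k4).
s=0.000000, y=-0.050000:
  k1 = f(0.000000, -0.050000) = 0.000000
  k2 = f(0.105000, -0.050000) = -0.004883
  k3 = f(0.105000, -0.050513) = -0.004933
  k4 = f(0.210000, -0.051036) = -0.009967
  y ← -0.050000 + (0.21/6)·(k1 + 2k2 + 2k3 + k4) = -0.051036
s=0.210000, y=-0.051036:
  k1 = f(0.210000, -0.051036) = -0.009967
  k2 = f(0.315000, -0.052082) = -0.015258
  k3 = f(0.315000, -0.052638) = -0.015420
  k4 = f(0.420000, -0.054274) = -0.021199
  y ← -0.051036 + (0.21/6)·(k1 + 2k2 + 2k3 + k4) = -0.054274
y(0.42) ≈ -0.0543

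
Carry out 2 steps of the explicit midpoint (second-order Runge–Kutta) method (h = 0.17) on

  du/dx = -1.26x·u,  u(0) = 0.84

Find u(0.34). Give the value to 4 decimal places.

Midpoint: k1 = f(x_n, u_n); k2 = f(x_n + h/2, u_n + (h/2)·k1); u_{n+1} = u_n + h·k2.
x=0.000000, u=0.840000:
  k1 = f(0.000000, 0.840000) = 0.000000
  k2 = f(0.085000, 0.840000) = -0.089964
  u ← 0.840000 + 0.17·(-0.089964) = 0.824706
x=0.170000, u=0.824706:
  k1 = f(0.170000, 0.824706) = -0.176652
  k2 = f(0.255000, 0.809691) = -0.260154
  u ← 0.824706 + 0.17·(-0.260154) = 0.780480
u(0.34) ≈ 0.7805

0.7805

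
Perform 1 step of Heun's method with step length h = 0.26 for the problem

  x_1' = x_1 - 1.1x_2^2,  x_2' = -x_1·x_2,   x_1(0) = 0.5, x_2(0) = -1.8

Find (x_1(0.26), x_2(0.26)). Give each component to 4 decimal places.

-0.2876, -1.7434

Heun on (x_1,x_2): k1 = f(t_n, state_n); k2 = f(t_n + h, state_n + h·k1); state_{n+1} = state_n + (h/2)·(k1 + k2).
0.000000: (0.500000, -1.800000)
  k1 = (-3.064000, 0.900000)
  predictor → (-0.296640, -1.566000)
  k2 = (-2.994232, -0.464538)
  → (-0.287570, -1.743390)
(x_1(0.26), x_2(0.26)) ≈ (-0.2876, -1.7434)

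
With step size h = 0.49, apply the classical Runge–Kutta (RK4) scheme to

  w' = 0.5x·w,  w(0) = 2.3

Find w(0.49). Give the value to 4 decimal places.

2.4423

RK4: k1 = f(x_n, w_n); k2 = f(x_n + h/2, w_n + (h/2)·k1); k3 = f(x_n + h/2, w_n + (h/2)·k2); k4 = f(x_n + h, w_n + h·k3); w_{n+1} = w_n + (h/6)·(k1 + 2k2 + 2k3 + k4).
x=0.000000, w=2.300000:
  k1 = f(0.000000, 2.300000) = 0.000000
  k2 = f(0.245000, 2.300000) = 0.281750
  k3 = f(0.245000, 2.369029) = 0.290206
  k4 = f(0.490000, 2.442201) = 0.598339
  w ← 2.300000 + (0.49/6)·(k1 + 2k2 + 2k3 + k4) = 2.442284
w(0.49) ≈ 2.4423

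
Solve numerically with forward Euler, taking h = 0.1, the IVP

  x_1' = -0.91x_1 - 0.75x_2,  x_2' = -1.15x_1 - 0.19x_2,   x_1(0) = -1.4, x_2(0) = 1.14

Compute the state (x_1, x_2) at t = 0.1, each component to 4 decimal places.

Euler on (x_1,x_2): x_1_{n+1} = x_1_n + h·x_1', x_2_{n+1} = x_2_n + h·x_2'.
0.000000: (-1.400000, 1.140000); f=(0.419000, 1.393400) → (-1.358100, 1.279340)
(x_1(0.1), x_2(0.1)) ≈ (-1.3581, 1.2793)

-1.3581, 1.2793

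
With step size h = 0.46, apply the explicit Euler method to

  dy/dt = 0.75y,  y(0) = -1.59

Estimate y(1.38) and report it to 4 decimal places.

-3.8687

Euler: y_{n+1} = y_n + h·f(t_n, y_n).
t=0.000000, y=-1.590000: f=-1.192500 → y ← -1.590000 + 0.46·(-1.192500) = -2.138550
t=0.460000, y=-2.138550: f=-1.603913 → y ← -2.138550 + 0.46·(-1.603913) = -2.876350
t=0.920000, y=-2.876350: f=-2.157262 → y ← -2.876350 + 0.46·(-2.157262) = -3.868690
y(1.38) ≈ -3.8687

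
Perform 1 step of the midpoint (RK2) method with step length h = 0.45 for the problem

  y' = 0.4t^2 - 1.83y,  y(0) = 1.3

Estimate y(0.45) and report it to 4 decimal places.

Midpoint: k1 = f(t_n, y_n); k2 = f(t_n + h/2, y_n + (h/2)·k1); y_{n+1} = y_n + h·k2.
t=0.000000, y=1.300000:
  k1 = f(0.000000, 1.300000) = -2.379000
  k2 = f(0.225000, 0.764725) = -1.379197
  y ← 1.300000 + 0.45·(-1.379197) = 0.679361
y(0.45) ≈ 0.6794

0.6794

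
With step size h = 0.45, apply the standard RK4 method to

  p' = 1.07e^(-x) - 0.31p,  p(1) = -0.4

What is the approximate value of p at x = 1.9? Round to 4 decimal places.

-0.1030

RK4: k1 = f(x_n, p_n); k2 = f(x_n + h/2, p_n + (h/2)·k1); k3 = f(x_n + h/2, p_n + (h/2)·k2); k4 = f(x_n + h, p_n + h·k3); p_{n+1} = p_n + (h/6)·(k1 + 2k2 + 2k3 + k4).
x=1.000000, p=-0.400000:
  k1 = f(1.000000, -0.400000) = 0.517631
  k2 = f(1.225000, -0.283533) = 0.402216
  k3 = f(1.225000, -0.309501) = 0.410266
  k4 = f(1.450000, -0.215380) = 0.317758
  p ← -0.400000 + (0.45/6)·(k1 + 2k2 + 2k3 + k4) = -0.215473
x=1.450000, p=-0.215473:
  k1 = f(1.450000, -0.215473) = 0.317787
  k2 = f(1.675000, -0.143971) = 0.245051
  k3 = f(1.675000, -0.160337) = 0.250124
  k4 = f(1.900000, -0.102918) = 0.191943
  p ← -0.215473 + (0.45/6)·(k1 + 2k2 + 2k3 + k4) = -0.102967
p(1.9) ≈ -0.1030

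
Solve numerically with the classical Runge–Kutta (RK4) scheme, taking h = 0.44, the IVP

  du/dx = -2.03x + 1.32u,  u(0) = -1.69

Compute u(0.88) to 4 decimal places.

-6.5974

RK4: k1 = f(x_n, u_n); k2 = f(x_n + h/2, u_n + (h/2)·k1); k3 = f(x_n + h/2, u_n + (h/2)·k2); k4 = f(x_n + h, u_n + h·k3); u_{n+1} = u_n + (h/6)·(k1 + 2k2 + 2k3 + k4).
x=0.000000, u=-1.690000:
  k1 = f(0.000000, -1.690000) = -2.230800
  k2 = f(0.220000, -2.180776) = -3.325224
  k3 = f(0.220000, -2.421549) = -3.643045
  k4 = f(0.440000, -3.292940) = -5.239881
  u ← -1.690000 + (0.44/6)·(k1 + 2k2 + 2k3 + k4) = -3.259863
x=0.440000, u=-3.259863:
  k1 = f(0.440000, -3.259863) = -5.196219
  k2 = f(0.660000, -4.403031) = -7.151801
  k3 = f(0.660000, -4.833259) = -7.719702
  k4 = f(0.880000, -6.656532) = -10.573022
  u ← -3.259863 + (0.44/6)·(k1 + 2k2 + 2k3 + k4) = -6.597427
u(0.88) ≈ -6.5974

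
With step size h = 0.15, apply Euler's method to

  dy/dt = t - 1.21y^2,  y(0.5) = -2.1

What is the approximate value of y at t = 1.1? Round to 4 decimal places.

-16.5506

Euler: y_{n+1} = y_n + h·f(t_n, y_n).
t=0.500000, y=-2.100000: f=-4.836100 → y ← -2.100000 + 0.15·(-4.836100) = -2.825415
t=0.650000, y=-2.825415: f=-9.009394 → y ← -2.825415 + 0.15·(-9.009394) = -4.176824
t=0.800000, y=-4.176824: f=-20.309489 → y ← -4.176824 + 0.15·(-20.309489) = -7.223247
t=0.950000, y=-7.223247: f=-62.182118 → y ← -7.223247 + 0.15·(-62.182118) = -16.550565
y(1.1) ≈ -16.5506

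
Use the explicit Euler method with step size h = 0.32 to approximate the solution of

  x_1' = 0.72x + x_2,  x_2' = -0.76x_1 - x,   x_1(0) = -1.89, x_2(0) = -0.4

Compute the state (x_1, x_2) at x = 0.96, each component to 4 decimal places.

Euler on (x_1,x_2): x_1_{n+1} = x_1_n + h·x_1', x_2_{n+1} = x_2_n + h·x_2'.
0.000000: (-1.890000, -0.400000); f=(-0.400000, 1.436400) → (-2.018000, 0.059648)
0.320000: (-2.018000, 0.059648); f=(0.290048, 1.213680) → (-1.925185, 0.448026)
0.640000: (-1.925185, 0.448026); f=(0.908826, 0.823140) → (-1.634360, 0.711431)
(x_1(0.96), x_2(0.96)) ≈ (-1.6344, 0.7114)

-1.6344, 0.7114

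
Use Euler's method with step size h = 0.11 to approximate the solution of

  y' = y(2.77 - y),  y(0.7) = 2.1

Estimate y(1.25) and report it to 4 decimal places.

2.6208

Euler: y_{n+1} = y_n + h·f(s_n, y_n).
s=0.700000, y=2.100000: f=1.407000 → y ← 2.100000 + 0.11·1.407000 = 2.254770
s=0.810000, y=2.254770: f=1.161725 → y ← 2.254770 + 0.11·1.161725 = 2.382560
s=0.920000, y=2.382560: f=0.923100 → y ← 2.382560 + 0.11·0.923100 = 2.484101
s=1.030000, y=2.484101: f=0.710203 → y ← 2.484101 + 0.11·0.710203 = 2.562223
s=1.140000, y=2.562223: f=0.532371 → y ← 2.562223 + 0.11·0.532371 = 2.620784
y(1.25) ≈ 2.6208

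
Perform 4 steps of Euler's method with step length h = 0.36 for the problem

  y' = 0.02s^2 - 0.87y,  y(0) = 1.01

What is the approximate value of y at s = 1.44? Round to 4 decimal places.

Euler: y_{n+1} = y_n + h·f(s_n, y_n).
s=0.000000, y=1.010000: f=-0.878700 → y ← 1.010000 + 0.36·(-0.878700) = 0.693668
s=0.360000, y=0.693668: f=-0.600899 → y ← 0.693668 + 0.36·(-0.600899) = 0.477344
s=0.720000, y=0.477344: f=-0.404922 → y ← 0.477344 + 0.36·(-0.404922) = 0.331573
s=1.080000, y=0.331573: f=-0.265140 → y ← 0.331573 + 0.36·(-0.265140) = 0.236122
y(1.44) ≈ 0.2361

0.2361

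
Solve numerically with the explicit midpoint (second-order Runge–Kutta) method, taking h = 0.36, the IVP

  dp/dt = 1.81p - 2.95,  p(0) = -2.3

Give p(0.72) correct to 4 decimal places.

-12.0228

Midpoint: k1 = f(t_n, p_n); k2 = f(t_n + h/2, p_n + (h/2)·k1); p_{n+1} = p_n + h·k2.
t=0.000000, p=-2.300000:
  k1 = f(0.000000, -2.300000) = -7.113000
  k2 = f(0.180000, -3.580340) = -9.430415
  p ← -2.300000 + 0.36·(-9.430415) = -5.694950
t=0.360000, p=-5.694950:
  k1 = f(0.360000, -5.694950) = -13.257859
  k2 = f(0.540000, -8.081364) = -17.577269
  p ← -5.694950 + 0.36·(-17.577269) = -12.022766
p(0.72) ≈ -12.0228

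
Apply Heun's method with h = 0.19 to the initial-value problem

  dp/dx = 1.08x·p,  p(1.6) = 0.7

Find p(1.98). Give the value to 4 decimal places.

1.4405

Heun: k1 = f(x_n, p_n); k2 = f(x_n + h, p_n + h·k1); p_{n+1} = p_n + (h/2)·(k1 + k2).
x=1.600000, p=0.700000:
  k1 = f(1.600000, 0.700000) = 1.209600
  k2 = f(1.790000, 0.929824) = 1.797536
  p ← 0.700000 + (0.19/2)·(1.209600 + 1.797536) = 0.985678
x=1.790000, p=0.985678:
  k1 = f(1.790000, 0.985678) = 1.905513
  k2 = f(1.980000, 1.347725) = 2.881976
  p ← 0.985678 + (0.19/2)·(1.905513 + 2.881976) = 1.440489
p(1.98) ≈ 1.4405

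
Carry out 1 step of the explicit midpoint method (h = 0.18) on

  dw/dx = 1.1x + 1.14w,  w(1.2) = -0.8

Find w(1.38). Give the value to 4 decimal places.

Midpoint: k1 = f(x_n, w_n); k2 = f(x_n + h/2, w_n + (h/2)·k1); w_{n+1} = w_n + h·k2.
x=1.200000, w=-0.800000:
  k1 = f(1.200000, -0.800000) = 0.408000
  k2 = f(1.290000, -0.763280) = 0.548861
  w ← -0.800000 + 0.18·0.548861 = -0.701205
w(1.38) ≈ -0.7012

-0.7012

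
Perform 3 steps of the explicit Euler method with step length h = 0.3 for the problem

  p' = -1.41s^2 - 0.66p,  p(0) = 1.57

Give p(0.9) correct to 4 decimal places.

0.6271

Euler: p_{n+1} = p_n + h·f(s_n, p_n).
s=0.000000, p=1.570000: f=-1.036200 → p ← 1.570000 + 0.3·(-1.036200) = 1.259140
s=0.300000, p=1.259140: f=-0.957932 → p ← 1.259140 + 0.3·(-0.957932) = 0.971760
s=0.600000, p=0.971760: f=-1.148962 → p ← 0.971760 + 0.3·(-1.148962) = 0.627072
p(0.9) ≈ 0.6271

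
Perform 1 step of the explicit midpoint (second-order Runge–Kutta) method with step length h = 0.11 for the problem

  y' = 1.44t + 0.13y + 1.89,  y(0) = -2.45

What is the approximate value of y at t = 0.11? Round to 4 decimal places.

-2.2672

Midpoint: k1 = f(t_n, y_n); k2 = f(t_n + h/2, y_n + (h/2)·k1); y_{n+1} = y_n + h·k2.
t=0.000000, y=-2.450000:
  k1 = f(0.000000, -2.450000) = 1.571500
  k2 = f(0.055000, -2.363568) = 1.661936
  y ← -2.450000 + 0.11·1.661936 = -2.267187
y(0.11) ≈ -2.2672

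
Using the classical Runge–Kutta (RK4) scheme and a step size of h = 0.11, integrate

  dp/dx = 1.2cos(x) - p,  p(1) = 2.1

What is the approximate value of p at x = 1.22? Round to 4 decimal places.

1.7896

RK4: k1 = f(x_n, p_n); k2 = f(x_n + h/2, p_n + (h/2)·k1); k3 = f(x_n + h/2, p_n + (h/2)·k2); k4 = f(x_n + h, p_n + h·k3); p_{n+1} = p_n + (h/6)·(k1 + 2k2 + 2k3 + k4).
x=1.000000, p=2.100000:
  k1 = f(1.000000, 2.100000) = -1.451637
  k2 = f(1.055000, 2.020160) = -1.428287
  k3 = f(1.055000, 2.021444) = -1.429571
  k4 = f(1.110000, 1.942747) = -1.409153
  p ← 2.100000 + (0.11/6)·(k1 + 2k2 + 2k3 + k4) = 1.942764
x=1.110000, p=1.942764:
  k1 = f(1.110000, 1.942764) = -1.409170
  k2 = f(1.165000, 1.865260) = -1.391559
  k3 = f(1.165000, 1.866228) = -1.392528
  k4 = f(1.220000, 1.789586) = -1.377211
  p ← 1.942764 + (0.11/6)·(k1 + 2k2 + 2k3 + k4) = 1.789597
p(1.22) ≈ 1.7896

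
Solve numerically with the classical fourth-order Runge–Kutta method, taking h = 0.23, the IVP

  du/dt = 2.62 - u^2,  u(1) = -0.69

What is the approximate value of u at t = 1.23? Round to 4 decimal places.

RK4: k1 = f(t_n, u_n); k2 = f(t_n + h/2, u_n + (h/2)·k1); k3 = f(t_n + h/2, u_n + (h/2)·k2); k4 = f(t_n + h, u_n + h·k3); u_{n+1} = u_n + (h/6)·(k1 + 2k2 + 2k3 + k4).
t=1.000000, u=-0.690000:
  k1 = f(1.000000, -0.690000) = 2.143900
  k2 = f(1.115000, -0.443451) = 2.423351
  k3 = f(1.115000, -0.411315) = 2.450820
  k4 = f(1.230000, -0.126311) = 2.604045
  u ← -0.690000 + (0.23/6)·(k1 + 2k2 + 2k3 + k4) = -0.134309
u(1.23) ≈ -0.1343

-0.1343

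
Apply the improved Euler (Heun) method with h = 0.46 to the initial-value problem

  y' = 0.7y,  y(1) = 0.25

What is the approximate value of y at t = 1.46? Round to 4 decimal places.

0.3435

Heun: k1 = f(t_n, y_n); k2 = f(t_n + h, y_n + h·k1); y_{n+1} = y_n + (h/2)·(k1 + k2).
t=1.000000, y=0.250000:
  k1 = f(1.000000, 0.250000) = 0.175000
  k2 = f(1.460000, 0.330500) = 0.231350
  y ← 0.250000 + (0.46/2)·(0.175000 + 0.231350) = 0.343461
y(1.46) ≈ 0.3435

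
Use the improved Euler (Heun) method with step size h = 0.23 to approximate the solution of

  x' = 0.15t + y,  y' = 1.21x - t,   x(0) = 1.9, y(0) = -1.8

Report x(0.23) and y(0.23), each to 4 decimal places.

Heun on (x,y): k1 = f(t_n, state_n); k2 = f(t_n + h, state_n + h·k1); state_{n+1} = state_n + (h/2)·(k1 + k2).
0.000000: (1.900000, -1.800000)
  k1 = (-1.800000, 2.299000)
  predictor → (1.486000, -1.271230)
  k2 = (-1.236730, 1.568060)
  → (1.550776, -1.355288)
(x(0.23), y(0.23)) ≈ (1.5508, -1.3553)

1.5508, -1.3553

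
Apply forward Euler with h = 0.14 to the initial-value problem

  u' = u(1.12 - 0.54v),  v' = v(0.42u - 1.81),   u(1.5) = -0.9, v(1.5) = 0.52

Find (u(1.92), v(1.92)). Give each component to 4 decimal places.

-1.2928, 0.1686

Euler on (u,v): u_{n+1} = u_n + h·u', v_{n+1} = v_n + h·v'.
1.500000: (-0.900000, 0.520000); f=(-0.755280, -1.137760) → (-1.005739, 0.360714)
1.640000: (-1.005739, 0.360714); f=(-0.930525, -0.805261) → (-1.136013, 0.247977)
1.780000: (-1.136013, 0.247977); f=(-1.120213, -0.567155) → (-1.292843, 0.168575)
(u(1.92), v(1.92)) ≈ (-1.2928, 0.1686)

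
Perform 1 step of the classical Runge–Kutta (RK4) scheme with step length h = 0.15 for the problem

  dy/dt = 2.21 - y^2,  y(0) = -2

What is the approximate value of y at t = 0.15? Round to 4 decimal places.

-2.3744

RK4: k1 = f(t_n, y_n); k2 = f(t_n + h/2, y_n + (h/2)·k1); k3 = f(t_n + h/2, y_n + (h/2)·k2); k4 = f(t_n + h, y_n + h·k3); y_{n+1} = y_n + (h/6)·(k1 + 2k2 + 2k3 + k4).
t=0.000000, y=-2.000000:
  k1 = f(0.000000, -2.000000) = -1.790000
  k2 = f(0.075000, -2.134250) = -2.345023
  k3 = f(0.075000, -2.175877) = -2.524440
  k4 = f(0.150000, -2.378666) = -3.448052
  y ← -2.000000 + (0.15/6)·(k1 + 2k2 + 2k3 + k4) = -2.374424
y(0.15) ≈ -2.3744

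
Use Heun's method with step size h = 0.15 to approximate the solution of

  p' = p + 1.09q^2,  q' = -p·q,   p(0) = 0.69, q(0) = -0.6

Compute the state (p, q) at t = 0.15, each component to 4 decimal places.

0.8588, -0.5346

Heun on (p,q): k1 = f(t_n, state_n); k2 = f(t_n + h, state_n + h·k1); state_{n+1} = state_n + (h/2)·(k1 + k2).
0.000000: (0.690000, -0.600000)
  k1 = (1.082400, 0.414000)
  predictor → (0.852360, -0.537900)
  k2 = (1.167737, 0.458484)
  → (0.858760, -0.534564)
(p(0.15), q(0.15)) ≈ (0.8588, -0.5346)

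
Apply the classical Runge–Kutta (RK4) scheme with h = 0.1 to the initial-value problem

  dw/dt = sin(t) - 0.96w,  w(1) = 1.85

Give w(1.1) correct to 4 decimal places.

RK4: k1 = f(t_n, w_n); k2 = f(t_n + h/2, w_n + (h/2)·k1); k3 = f(t_n + h/2, w_n + (h/2)·k2); k4 = f(t_n + h, w_n + h·k3); w_{n+1} = w_n + (h/6)·(k1 + 2k2 + 2k3 + k4).
t=1.000000, w=1.850000:
  k1 = f(1.000000, 1.850000) = -0.934529
  k2 = f(1.050000, 1.803274) = -0.863719
  k3 = f(1.050000, 1.806814) = -0.867118
  k4 = f(1.100000, 1.763288) = -0.801549
  w ← 1.850000 + (0.1/6)·(k1 + 2k2 + 2k3 + k4) = 1.763371
w(1.1) ≈ 1.7634

1.7634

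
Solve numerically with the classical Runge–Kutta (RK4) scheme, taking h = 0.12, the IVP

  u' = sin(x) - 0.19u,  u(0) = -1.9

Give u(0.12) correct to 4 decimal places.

RK4: k1 = f(x_n, u_n); k2 = f(x_n + h/2, u_n + (h/2)·k1); k3 = f(x_n + h/2, u_n + (h/2)·k2); k4 = f(x_n + h, u_n + h·k3); u_{n+1} = u_n + (h/6)·(k1 + 2k2 + 2k3 + k4).
x=0.000000, u=-1.900000:
  k1 = f(0.000000, -1.900000) = 0.361000
  k2 = f(0.060000, -1.878340) = 0.416849
  k3 = f(0.060000, -1.874989) = 0.416212
  k4 = f(0.120000, -1.850055) = 0.471223
  u ← -1.900000 + (0.12/6)·(k1 + 2k2 + 2k3 + k4) = -1.850033
u(0.12) ≈ -1.8500

-1.8500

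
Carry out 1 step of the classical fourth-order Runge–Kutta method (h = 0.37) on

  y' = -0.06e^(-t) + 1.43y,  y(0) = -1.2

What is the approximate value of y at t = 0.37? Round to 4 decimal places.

RK4: k1 = f(t_n, y_n); k2 = f(t_n + h/2, y_n + (h/2)·k1); k3 = f(t_n + h/2, y_n + (h/2)·k2); k4 = f(t_n + h, y_n + h·k3); y_{n+1} = y_n + (h/6)·(k1 + 2k2 + 2k3 + k4).
t=0.000000, y=-1.200000:
  k1 = f(0.000000, -1.200000) = -1.776000
  k2 = f(0.185000, -1.528560) = -2.235707
  k3 = f(0.185000, -1.613606) = -2.357323
  k4 = f(0.370000, -2.072209) = -3.004703
  y ← -1.200000 + (0.37/6)·(k1 + 2k2 + 2k3 + k4) = -2.061284
y(0.37) ≈ -2.0613

-2.0613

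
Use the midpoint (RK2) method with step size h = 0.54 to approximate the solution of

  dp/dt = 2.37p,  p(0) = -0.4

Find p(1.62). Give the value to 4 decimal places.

Midpoint: k1 = f(t_n, p_n); k2 = f(t_n + h/2, p_n + (h/2)·k1); p_{n+1} = p_n + h·k2.
t=0.000000, p=-0.400000:
  k1 = f(0.000000, -0.400000) = -0.948000
  k2 = f(0.270000, -0.655960) = -1.554625
  p ← -0.400000 + 0.54·(-1.554625) = -1.239498
t=0.540000, p=-1.239498:
  k1 = f(0.540000, -1.239498) = -2.937609
  k2 = f(0.810000, -2.032652) = -4.817386
  p ← -1.239498 + 0.54·(-4.817386) = -3.840886
t=1.080000, p=-3.840886:
  k1 = f(1.080000, -3.840886) = -9.102899
  k2 = f(1.350000, -6.298669) = -14.927845
  p ← -3.840886 + 0.54·(-14.927845) = -11.901922
p(1.62) ≈ -11.9019

-11.9019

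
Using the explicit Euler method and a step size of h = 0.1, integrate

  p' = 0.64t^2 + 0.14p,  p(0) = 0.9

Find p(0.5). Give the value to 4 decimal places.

Euler: p_{n+1} = p_n + h·f(t_n, p_n).
t=0.000000, p=0.900000: f=0.126000 → p ← 0.900000 + 0.1·0.126000 = 0.912600
t=0.100000, p=0.912600: f=0.134164 → p ← 0.912600 + 0.1·0.134164 = 0.926016
t=0.200000, p=0.926016: f=0.155242 → p ← 0.926016 + 0.1·0.155242 = 0.941541
t=0.300000, p=0.941541: f=0.189416 → p ← 0.941541 + 0.1·0.189416 = 0.960482
t=0.400000, p=0.960482: f=0.236868 → p ← 0.960482 + 0.1·0.236868 = 0.984169
p(0.5) ≈ 0.9842

0.9842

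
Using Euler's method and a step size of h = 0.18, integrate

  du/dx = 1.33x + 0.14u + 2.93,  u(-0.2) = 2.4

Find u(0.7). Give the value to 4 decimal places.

5.6815

Euler: u_{n+1} = u_n + h·f(x_n, u_n).
x=-0.200000, u=2.400000: f=3.000000 → u ← 2.400000 + 0.18·3.000000 = 2.940000
x=-0.020000, u=2.940000: f=3.315000 → u ← 2.940000 + 0.18·3.315000 = 3.536700
x=0.160000, u=3.536700: f=3.637938 → u ← 3.536700 + 0.18·3.637938 = 4.191529
x=0.340000, u=4.191529: f=3.969014 → u ← 4.191529 + 0.18·3.969014 = 4.905951
x=0.520000, u=4.905951: f=4.308433 → u ← 4.905951 + 0.18·4.308433 = 5.681469
u(0.7) ≈ 5.6815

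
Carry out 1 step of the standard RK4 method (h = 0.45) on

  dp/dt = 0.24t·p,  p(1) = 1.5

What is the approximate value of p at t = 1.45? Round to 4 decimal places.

RK4: k1 = f(t_n, p_n); k2 = f(t_n + h/2, p_n + (h/2)·k1); k3 = f(t_n + h/2, p_n + (h/2)·k2); k4 = f(t_n + h, p_n + h·k3); p_{n+1} = p_n + (h/6)·(k1 + 2k2 + 2k3 + k4).
t=1.000000, p=1.500000:
  k1 = f(1.000000, 1.500000) = 0.360000
  k2 = f(1.225000, 1.581000) = 0.464814
  k3 = f(1.225000, 1.604583) = 0.471747
  k4 = f(1.450000, 1.712286) = 0.595876
  p ← 1.500000 + (0.45/6)·(k1 + 2k2 + 2k3 + k4) = 1.712175
p(1.45) ≈ 1.7122

1.7122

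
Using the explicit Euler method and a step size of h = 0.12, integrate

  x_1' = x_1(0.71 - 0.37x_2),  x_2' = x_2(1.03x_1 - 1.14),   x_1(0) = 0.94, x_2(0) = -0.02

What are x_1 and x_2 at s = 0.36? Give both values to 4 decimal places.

Euler on (x_1,x_2): x_1_{n+1} = x_1_n + h·x_1', x_2_{n+1} = x_2_n + h·x_2'.
0.000000: (0.940000, -0.020000); f=(0.674356, 0.003436) → (1.020923, -0.019588)
0.120000: (1.020923, -0.019588); f=(0.732254, 0.001733) → (1.108793, -0.019380)
0.240000: (1.108793, -0.019380); f=(0.795194, -0.000040) → (1.204216, -0.019385)
(x_1(0.36), x_2(0.36)) ≈ (1.2042, -0.0194)

1.2042, -0.0194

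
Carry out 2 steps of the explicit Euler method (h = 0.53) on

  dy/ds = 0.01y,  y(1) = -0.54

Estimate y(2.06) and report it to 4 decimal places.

Euler: y_{n+1} = y_n + h·f(s_n, y_n).
s=1.000000, y=-0.540000: f=-0.005400 → y ← -0.540000 + 0.53·(-0.005400) = -0.542862
s=1.530000, y=-0.542862: f=-0.005429 → y ← -0.542862 + 0.53·(-0.005429) = -0.545739
y(2.06) ≈ -0.5457

-0.5457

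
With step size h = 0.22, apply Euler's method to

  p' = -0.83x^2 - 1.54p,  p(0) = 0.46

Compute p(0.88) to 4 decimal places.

-0.0189

Euler: p_{n+1} = p_n + h·f(x_n, p_n).
x=0.000000, p=0.460000: f=-0.708400 → p ← 0.460000 + 0.22·(-0.708400) = 0.304152
x=0.220000, p=0.304152: f=-0.508566 → p ← 0.304152 + 0.22·(-0.508566) = 0.192267
x=0.440000, p=0.192267: f=-0.456780 → p ← 0.192267 + 0.22·(-0.456780) = 0.091776
x=0.660000, p=0.091776: f=-0.502883 → p ← 0.091776 + 0.22·(-0.502883) = -0.018858
p(0.88) ≈ -0.0189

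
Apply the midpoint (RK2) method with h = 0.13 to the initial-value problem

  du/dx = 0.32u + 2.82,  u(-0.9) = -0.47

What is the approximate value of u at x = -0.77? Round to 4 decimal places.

Midpoint: k1 = f(x_n, u_n); k2 = f(x_n + h/2, u_n + (h/2)·k1); u_{n+1} = u_n + h·k2.
x=-0.900000, u=-0.470000:
  k1 = f(-0.900000, -0.470000) = 2.669600
  k2 = f(-0.835000, -0.296476) = 2.725128
  u ← -0.470000 + 0.13·2.725128 = -0.115733
u(-0.77) ≈ -0.1157

-0.1157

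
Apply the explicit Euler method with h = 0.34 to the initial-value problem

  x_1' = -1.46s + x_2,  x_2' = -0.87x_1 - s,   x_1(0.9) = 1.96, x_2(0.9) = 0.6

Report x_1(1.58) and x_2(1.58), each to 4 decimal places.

Euler on (x_1,x_2): x_1_{n+1} = x_1_n + h·x_1', x_2_{n+1} = x_2_n + h·x_2'.
0.900000: (1.960000, 0.600000); f=(-0.714000, -2.605200) → (1.717240, -0.285768)
1.240000: (1.717240, -0.285768); f=(-2.096168, -2.733999) → (1.004543, -1.215328)
(x_1(1.58), x_2(1.58)) ≈ (1.0045, -1.2153)

1.0045, -1.2153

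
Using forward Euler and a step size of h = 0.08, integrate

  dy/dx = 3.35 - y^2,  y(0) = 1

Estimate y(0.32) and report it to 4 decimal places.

Euler: y_{n+1} = y_n + h·f(x_n, y_n).
x=0.000000, y=1.000000: f=2.350000 → y ← 1.000000 + 0.08·2.350000 = 1.188000
x=0.080000, y=1.188000: f=1.938656 → y ← 1.188000 + 0.08·1.938656 = 1.343092
x=0.160000, y=1.343092: f=1.546103 → y ← 1.343092 + 0.08·1.546103 = 1.466781
x=0.240000, y=1.466781: f=1.198554 → y ← 1.466781 + 0.08·1.198554 = 1.562665
y(0.32) ≈ 1.5627

1.5627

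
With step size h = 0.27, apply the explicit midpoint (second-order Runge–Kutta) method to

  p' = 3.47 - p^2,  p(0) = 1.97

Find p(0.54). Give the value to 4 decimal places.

1.8902

Midpoint: k1 = f(t_n, p_n); k2 = f(t_n + h/2, p_n + (h/2)·k1); p_{n+1} = p_n + h·k2.
t=0.000000, p=1.970000:
  k1 = f(0.000000, 1.970000) = -0.410900
  k2 = f(0.135000, 1.914529) = -0.195419
  p ← 1.970000 + 0.27·(-0.195419) = 1.917237
t=0.270000, p=1.917237:
  k1 = f(0.270000, 1.917237) = -0.205797
  k2 = f(0.405000, 1.889454) = -0.100037
  p ← 1.917237 + 0.27·(-0.100037) = 1.890227
p(0.54) ≈ 1.8902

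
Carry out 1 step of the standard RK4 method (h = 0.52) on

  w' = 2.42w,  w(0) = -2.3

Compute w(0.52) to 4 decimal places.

-8.0196

RK4: k1 = f(x_n, w_n); k2 = f(x_n + h/2, w_n + (h/2)·k1); k3 = f(x_n + h/2, w_n + (h/2)·k2); k4 = f(x_n + h, w_n + h·k3); w_{n+1} = w_n + (h/6)·(k1 + 2k2 + 2k3 + k4).
x=0.000000, w=-2.300000:
  k1 = f(0.000000, -2.300000) = -5.566000
  k2 = f(0.260000, -3.747160) = -9.068127
  k3 = f(0.260000, -4.657713) = -11.271666
  k4 = f(0.520000, -8.161266) = -19.750264
  w ← -2.300000 + (0.52/6)·(k1 + 2k2 + 2k3 + k4) = -8.019640
w(0.52) ≈ -8.0196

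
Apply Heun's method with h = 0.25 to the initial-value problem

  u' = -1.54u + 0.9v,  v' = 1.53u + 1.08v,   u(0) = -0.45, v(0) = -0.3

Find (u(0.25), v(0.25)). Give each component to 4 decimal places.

-0.3931, -0.5671

Heun on (u,v): k1 = f(s_n, state_n); k2 = f(s_n + h, state_n + h·k1); state_{n+1} = state_n + (h/2)·(k1 + k2).
0.000000: (-0.450000, -0.300000)
  k1 = (0.423000, -1.012500)
  predictor → (-0.344250, -0.553125)
  k2 = (0.032332, -1.124077)
  → (-0.393083, -0.567072)
(u(0.25), v(0.25)) ≈ (-0.3931, -0.5671)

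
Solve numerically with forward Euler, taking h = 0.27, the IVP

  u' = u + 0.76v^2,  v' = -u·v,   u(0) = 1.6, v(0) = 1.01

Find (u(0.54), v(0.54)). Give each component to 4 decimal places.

Euler on (u,v): u_{n+1} = u_n + h·u', v_{n+1} = v_n + h·v'.
0.000000: (1.600000, 1.010000); f=(2.375276, -1.616000) → (2.241325, 0.573680)
0.270000: (2.241325, 0.573680); f=(2.491447, -1.285803) → (2.914015, 0.226513)
(u(0.54), v(0.54)) ≈ (2.9140, 0.2265)

2.9140, 0.2265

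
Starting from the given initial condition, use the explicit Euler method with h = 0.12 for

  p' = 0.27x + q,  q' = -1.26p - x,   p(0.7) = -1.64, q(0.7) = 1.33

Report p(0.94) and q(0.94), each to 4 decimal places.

-1.2519, 1.6160

Euler on (p,q): p_{n+1} = p_n + h·p', q_{n+1} = q_n + h·q'.
0.700000: (-1.640000, 1.330000); f=(1.519000, 1.366400) → (-1.457720, 1.493968)
0.820000: (-1.457720, 1.493968); f=(1.715368, 1.016727) → (-1.251876, 1.615975)
(p(0.94), q(0.94)) ≈ (-1.2519, 1.6160)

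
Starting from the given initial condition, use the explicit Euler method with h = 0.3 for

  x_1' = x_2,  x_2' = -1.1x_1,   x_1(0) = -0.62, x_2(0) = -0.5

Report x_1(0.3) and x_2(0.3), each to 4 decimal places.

-0.7700, -0.2954

Euler on (x_1,x_2): x_1_{n+1} = x_1_n + h·x_1', x_2_{n+1} = x_2_n + h·x_2'.
0.000000: (-0.620000, -0.500000); f=(-0.500000, 0.682000) → (-0.770000, -0.295400)
(x_1(0.3), x_2(0.3)) ≈ (-0.7700, -0.2954)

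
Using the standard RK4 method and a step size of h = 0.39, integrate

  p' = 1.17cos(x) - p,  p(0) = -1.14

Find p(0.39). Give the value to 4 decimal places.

-0.4046

RK4: k1 = f(x_n, p_n); k2 = f(x_n + h/2, p_n + (h/2)·k1); k3 = f(x_n + h/2, p_n + (h/2)·k2); k4 = f(x_n + h, p_n + h·k3); p_{n+1} = p_n + (h/6)·(k1 + 2k2 + 2k3 + k4).
x=0.000000, p=-1.140000:
  k1 = f(0.000000, -1.140000) = 2.310000
  k2 = f(0.195000, -0.689550) = 1.837376
  k3 = f(0.195000, -0.781712) = 1.929537
  k4 = f(0.390000, -0.387480) = 1.469624
  p ← -1.140000 + (0.39/6)·(k1 + 2k2 + 2k3 + k4) = -0.404626
p(0.39) ≈ -0.4046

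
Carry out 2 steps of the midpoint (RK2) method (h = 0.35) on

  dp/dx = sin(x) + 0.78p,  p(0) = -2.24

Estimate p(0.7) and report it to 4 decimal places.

-3.5740

Midpoint: k1 = f(x_n, p_n); k2 = f(x_n + h/2, p_n + (h/2)·k1); p_{n+1} = p_n + h·k2.
x=0.000000, p=-2.240000:
  k1 = f(0.000000, -2.240000) = -1.747200
  k2 = f(0.175000, -2.545760) = -1.811585
  p ← -2.240000 + 0.35·(-1.811585) = -2.874055
x=0.350000, p=-2.874055:
  k1 = f(0.350000, -2.874055) = -1.898865
  k2 = f(0.525000, -3.206356) = -1.999745
  p ← -2.874055 + 0.35·(-1.999745) = -3.573965
p(0.7) ≈ -3.5740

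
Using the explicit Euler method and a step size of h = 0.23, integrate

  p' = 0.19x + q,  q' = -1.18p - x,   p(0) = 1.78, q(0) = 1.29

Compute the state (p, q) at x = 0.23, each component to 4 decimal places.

2.0767, 0.8069

Euler on (p,q): p_{n+1} = p_n + h·p', q_{n+1} = q_n + h·q'.
0.000000: (1.780000, 1.290000); f=(1.290000, -2.100400) → (2.076700, 0.806908)
(p(0.23), q(0.23)) ≈ (2.0767, 0.8069)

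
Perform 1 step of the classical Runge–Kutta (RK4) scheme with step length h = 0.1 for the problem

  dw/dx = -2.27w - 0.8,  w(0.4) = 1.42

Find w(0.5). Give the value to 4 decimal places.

1.0601

RK4: k1 = f(x_n, w_n); k2 = f(x_n + h/2, w_n + (h/2)·k1); k3 = f(x_n + h/2, w_n + (h/2)·k2); k4 = f(x_n + h, w_n + h·k3); w_{n+1} = w_n + (h/6)·(k1 + 2k2 + 2k3 + k4).
x=0.400000, w=1.420000:
  k1 = f(0.400000, 1.420000) = -4.023400
  k2 = f(0.450000, 1.218830) = -3.566744
  k3 = f(0.450000, 1.241663) = -3.618575
  k4 = f(0.500000, 1.058143) = -3.201984
  w ← 1.420000 + (0.1/6)·(k1 + 2k2 + 2k3 + k4) = 1.060066
w(0.5) ≈ 1.0601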